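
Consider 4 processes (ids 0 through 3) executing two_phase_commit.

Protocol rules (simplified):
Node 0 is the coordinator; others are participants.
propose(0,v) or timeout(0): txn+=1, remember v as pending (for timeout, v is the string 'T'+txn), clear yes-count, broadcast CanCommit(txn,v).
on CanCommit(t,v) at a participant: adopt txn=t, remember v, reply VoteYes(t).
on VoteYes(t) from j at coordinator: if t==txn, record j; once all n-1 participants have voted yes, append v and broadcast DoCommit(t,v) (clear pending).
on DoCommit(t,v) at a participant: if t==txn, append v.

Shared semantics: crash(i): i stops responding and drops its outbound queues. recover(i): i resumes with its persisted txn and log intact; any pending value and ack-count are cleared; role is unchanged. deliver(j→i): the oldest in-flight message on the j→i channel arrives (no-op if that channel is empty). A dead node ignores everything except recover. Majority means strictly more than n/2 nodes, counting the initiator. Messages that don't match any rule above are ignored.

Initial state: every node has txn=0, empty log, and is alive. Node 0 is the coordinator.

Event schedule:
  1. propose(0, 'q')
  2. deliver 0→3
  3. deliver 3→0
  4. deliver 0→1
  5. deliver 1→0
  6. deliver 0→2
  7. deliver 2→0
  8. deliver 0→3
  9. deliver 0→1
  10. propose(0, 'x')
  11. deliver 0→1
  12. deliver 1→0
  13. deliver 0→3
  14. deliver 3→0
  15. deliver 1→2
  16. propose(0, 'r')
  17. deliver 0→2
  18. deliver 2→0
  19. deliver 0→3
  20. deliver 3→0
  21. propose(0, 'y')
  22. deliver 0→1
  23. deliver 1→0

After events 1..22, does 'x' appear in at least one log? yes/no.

no

e1 propose(0,'q'): 0[coor,t=1,-]
e2 deliver 0→3: 3[part,t=1,-]
e3 deliver 3→0: ·
e4 deliver 0→1: 1[part,t=1,-]
e5 deliver 1→0: ·
e6 deliver 0→2: 2[part,t=1,-]
e7 deliver 2→0: 0[coor,t=1,q]
e8 deliver 0→3: 3[part,t=1,q]
e9 deliver 0→1: 1[part,t=1,q]
e10 propose(0,'x'): 0[coor,t=2,q]
e11 deliver 0→1: 1[part,t=2,q]
e12 deliver 1→0: ·
e13 deliver 0→3: 3[part,t=2,q]
e14 deliver 3→0: ·
e15 deliver 1→2: ·
e16 propose(0,'r'): 0[coor,t=3,q]
e17 deliver 0→2: 2[part,t=1,q]
e18 deliver 2→0: ·
e19 deliver 0→3: 3[part,t=3,q]
e20 deliver 3→0: ·
e21 propose(0,'y'): 0[coor,t=4,q]
e22 deliver 0→1: 1[part,t=3,q]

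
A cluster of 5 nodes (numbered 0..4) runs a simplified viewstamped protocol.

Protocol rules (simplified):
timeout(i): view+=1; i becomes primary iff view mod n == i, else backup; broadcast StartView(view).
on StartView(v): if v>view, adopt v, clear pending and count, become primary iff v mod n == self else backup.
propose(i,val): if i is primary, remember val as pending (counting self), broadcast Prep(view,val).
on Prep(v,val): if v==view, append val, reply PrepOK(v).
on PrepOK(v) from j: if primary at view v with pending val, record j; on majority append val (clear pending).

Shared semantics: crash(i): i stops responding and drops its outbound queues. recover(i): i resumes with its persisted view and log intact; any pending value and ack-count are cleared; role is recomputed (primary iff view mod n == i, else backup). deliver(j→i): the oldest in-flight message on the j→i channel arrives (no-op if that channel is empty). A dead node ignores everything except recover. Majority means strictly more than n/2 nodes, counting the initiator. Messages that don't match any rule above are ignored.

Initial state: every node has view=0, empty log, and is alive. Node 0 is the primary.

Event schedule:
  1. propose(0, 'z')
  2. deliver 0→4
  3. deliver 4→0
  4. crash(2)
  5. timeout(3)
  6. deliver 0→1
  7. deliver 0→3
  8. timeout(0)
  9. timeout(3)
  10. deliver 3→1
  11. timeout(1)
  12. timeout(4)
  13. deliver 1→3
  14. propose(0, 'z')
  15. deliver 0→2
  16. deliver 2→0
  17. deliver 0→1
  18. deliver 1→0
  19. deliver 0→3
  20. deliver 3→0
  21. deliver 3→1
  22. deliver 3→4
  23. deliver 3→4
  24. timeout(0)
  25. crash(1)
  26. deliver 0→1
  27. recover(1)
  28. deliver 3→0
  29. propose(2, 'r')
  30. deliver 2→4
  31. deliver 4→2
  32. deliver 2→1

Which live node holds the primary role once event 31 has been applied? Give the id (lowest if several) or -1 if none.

-1

[1] propose(0,'z') → ∅
[2] deliver 0→4 → N4(back v0 [z])
[3] deliver 4→0 → ∅
[4] crash(2) → N2(✗back v0 [-])
[5] timeout(3) → N3(back v1 [-])
[6] deliver 0→1 → N1(back v0 [z])
[7] deliver 0→3 → ∅
[8] timeout(0) → N0(back v1 [-])
[9] timeout(3) → N3(back v2 [-])
[10] deliver 3→1 → N1(prim v1 [z])
[11] timeout(1) → N1(back v2 [z])
[12] timeout(4) → N4(back v1 [z])
[13] deliver 1→3 → ∅
[14] propose(0,'z') → ∅
[15] deliver 0→2 → ∅
[16] deliver 2→0 → ∅
[17] deliver 0→1 → ∅
[18] deliver 1→0 → ∅
[19] deliver 0→3 → ∅
[20] deliver 3→0 → ∅
[21] deliver 3→1 → ∅
[22] deliver 3→4 → ∅
[23] deliver 3→4 → N4(back v2 [z])
[24] timeout(0) → N0(back v2 [-])
[25] crash(1) → N1(✗back v2 [z])
[26] deliver 0→1 → ∅
[27] recover(1) → N1(back v2 [z])
[28] deliver 3→0 → ∅
[29] propose(2,'r') → ∅
[30] deliver 2→4 → ∅
[31] deliver 4→2 → ∅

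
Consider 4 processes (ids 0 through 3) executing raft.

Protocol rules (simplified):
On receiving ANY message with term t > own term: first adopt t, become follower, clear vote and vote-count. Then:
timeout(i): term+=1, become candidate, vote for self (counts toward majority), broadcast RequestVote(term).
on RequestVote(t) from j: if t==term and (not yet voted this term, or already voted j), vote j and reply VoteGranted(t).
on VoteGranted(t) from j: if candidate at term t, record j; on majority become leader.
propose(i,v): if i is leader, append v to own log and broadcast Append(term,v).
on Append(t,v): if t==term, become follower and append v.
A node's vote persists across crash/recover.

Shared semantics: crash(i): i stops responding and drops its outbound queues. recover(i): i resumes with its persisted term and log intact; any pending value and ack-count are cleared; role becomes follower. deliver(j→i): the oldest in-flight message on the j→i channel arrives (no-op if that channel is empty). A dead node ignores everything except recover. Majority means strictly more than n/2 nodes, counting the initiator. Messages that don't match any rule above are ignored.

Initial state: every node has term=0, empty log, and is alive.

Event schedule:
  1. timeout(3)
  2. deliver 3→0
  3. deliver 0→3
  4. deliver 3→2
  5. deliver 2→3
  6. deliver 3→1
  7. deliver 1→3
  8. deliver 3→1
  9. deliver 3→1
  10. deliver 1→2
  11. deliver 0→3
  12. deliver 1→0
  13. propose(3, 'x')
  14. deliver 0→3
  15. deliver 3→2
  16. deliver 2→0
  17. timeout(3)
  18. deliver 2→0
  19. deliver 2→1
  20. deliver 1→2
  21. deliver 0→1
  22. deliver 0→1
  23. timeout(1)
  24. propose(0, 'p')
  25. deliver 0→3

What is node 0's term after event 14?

step 1 timeout(3): 3={cand,t=1,log=-}
step 2 deliver 3→0: 0={foll,t=1,log=-}
step 3 deliver 0→3: —
step 4 deliver 3→2: 2={foll,t=1,log=-}
step 5 deliver 2→3: 3={lead,t=1,log=-}
step 6 deliver 3→1: 1={foll,t=1,log=-}
step 7 deliver 1→3: —
step 8 deliver 3→1: —
step 9 deliver 3→1: —
step 10 deliver 1→2: —
step 11 deliver 0→3: —
step 12 deliver 1→0: —
step 13 propose(3,'x'): 3={lead,t=1,log=x}
step 14 deliver 0→3: —

1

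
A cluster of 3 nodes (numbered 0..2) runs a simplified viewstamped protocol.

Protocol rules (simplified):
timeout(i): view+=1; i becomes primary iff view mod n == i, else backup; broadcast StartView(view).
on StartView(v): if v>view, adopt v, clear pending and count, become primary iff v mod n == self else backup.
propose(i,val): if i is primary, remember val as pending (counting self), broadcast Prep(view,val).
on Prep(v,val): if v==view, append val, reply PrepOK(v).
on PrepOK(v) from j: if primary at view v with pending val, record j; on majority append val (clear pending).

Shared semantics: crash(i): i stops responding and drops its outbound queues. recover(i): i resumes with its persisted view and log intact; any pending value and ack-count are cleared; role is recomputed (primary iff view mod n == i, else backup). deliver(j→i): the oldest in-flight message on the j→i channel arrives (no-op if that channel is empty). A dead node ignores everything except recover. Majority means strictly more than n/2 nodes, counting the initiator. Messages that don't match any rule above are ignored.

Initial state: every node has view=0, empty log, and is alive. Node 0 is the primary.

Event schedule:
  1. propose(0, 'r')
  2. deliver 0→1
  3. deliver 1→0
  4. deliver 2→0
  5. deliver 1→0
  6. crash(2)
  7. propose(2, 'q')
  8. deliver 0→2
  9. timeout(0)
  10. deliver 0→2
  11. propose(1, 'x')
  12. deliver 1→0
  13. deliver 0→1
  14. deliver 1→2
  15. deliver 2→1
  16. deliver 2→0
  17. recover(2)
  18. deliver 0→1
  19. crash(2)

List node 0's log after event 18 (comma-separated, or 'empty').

step 1 propose(0,'r'): —
step 2 deliver 0→1: 1={back,v=0,log=r}
step 3 deliver 1→0: 0={prim,v=0,log=r}
step 4 deliver 2→0: —
step 5 deliver 1→0: —
step 6 crash(2): 2={✗back,v=0,log=-}
step 7 propose(2,'q'): —
step 8 deliver 0→2: —
step 9 timeout(0): 0={back,v=1,log=r}
step 10 deliver 0→2: —
step 11 propose(1,'x'): —
step 12 deliver 1→0: —
step 13 deliver 0→1: 1={prim,v=1,log=r}
step 14 deliver 1→2: —
step 15 deliver 2→1: —
step 16 deliver 2→0: —
step 17 recover(2): 2={back,v=0,log=-}
step 18 deliver 0→1: —

r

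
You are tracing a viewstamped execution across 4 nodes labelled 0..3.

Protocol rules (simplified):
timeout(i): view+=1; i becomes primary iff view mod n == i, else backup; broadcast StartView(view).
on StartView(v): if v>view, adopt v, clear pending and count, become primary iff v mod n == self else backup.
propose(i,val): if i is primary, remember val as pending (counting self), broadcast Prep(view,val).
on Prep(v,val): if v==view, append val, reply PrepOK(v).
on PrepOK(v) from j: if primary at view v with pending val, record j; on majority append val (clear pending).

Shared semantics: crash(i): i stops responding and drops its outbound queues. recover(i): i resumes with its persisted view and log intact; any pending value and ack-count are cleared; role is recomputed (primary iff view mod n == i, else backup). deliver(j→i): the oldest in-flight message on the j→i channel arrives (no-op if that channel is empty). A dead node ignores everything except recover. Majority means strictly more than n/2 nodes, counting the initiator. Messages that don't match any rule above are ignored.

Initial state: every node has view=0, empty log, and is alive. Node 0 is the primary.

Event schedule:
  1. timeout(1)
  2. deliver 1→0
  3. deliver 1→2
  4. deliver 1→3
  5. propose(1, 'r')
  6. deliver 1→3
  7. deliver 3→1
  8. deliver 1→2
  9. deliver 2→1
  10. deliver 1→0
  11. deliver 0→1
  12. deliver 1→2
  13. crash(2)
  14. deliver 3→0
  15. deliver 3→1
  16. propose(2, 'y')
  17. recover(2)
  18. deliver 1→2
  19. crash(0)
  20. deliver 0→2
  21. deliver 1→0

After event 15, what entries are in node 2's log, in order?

step 1 timeout(1): 1={prim,v=1,log=-}
step 2 deliver 1→0: 0={back,v=1,log=-}
step 3 deliver 1→2: 2={back,v=1,log=-}
step 4 deliver 1→3: 3={back,v=1,log=-}
step 5 propose(1,'r'): —
step 6 deliver 1→3: 3={back,v=1,log=r}
step 7 deliver 3→1: —
step 8 deliver 1→2: 2={back,v=1,log=r}
step 9 deliver 2→1: 1={prim,v=1,log=r}
step 10 deliver 1→0: 0={back,v=1,log=r}
step 11 deliver 0→1: —
step 12 deliver 1→2: —
step 13 crash(2): 2={✗back,v=1,log=r}
step 14 deliver 3→0: —
step 15 deliver 3→1: —

r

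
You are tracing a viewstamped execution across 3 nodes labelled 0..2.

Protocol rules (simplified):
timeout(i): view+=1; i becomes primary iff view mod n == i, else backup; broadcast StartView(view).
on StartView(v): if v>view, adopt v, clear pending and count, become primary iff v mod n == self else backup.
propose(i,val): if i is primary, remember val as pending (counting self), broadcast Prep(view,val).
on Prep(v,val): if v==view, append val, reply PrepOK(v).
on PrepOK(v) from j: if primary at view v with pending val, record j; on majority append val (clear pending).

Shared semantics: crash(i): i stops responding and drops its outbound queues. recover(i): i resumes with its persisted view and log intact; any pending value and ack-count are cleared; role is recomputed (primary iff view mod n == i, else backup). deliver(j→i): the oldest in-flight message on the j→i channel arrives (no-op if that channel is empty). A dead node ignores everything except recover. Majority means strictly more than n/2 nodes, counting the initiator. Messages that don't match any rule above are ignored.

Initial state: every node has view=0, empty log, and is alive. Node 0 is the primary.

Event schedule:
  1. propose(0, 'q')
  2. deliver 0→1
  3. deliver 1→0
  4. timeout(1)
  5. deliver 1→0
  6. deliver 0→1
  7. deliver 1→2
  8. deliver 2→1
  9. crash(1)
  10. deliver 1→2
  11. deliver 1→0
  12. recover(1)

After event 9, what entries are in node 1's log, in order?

q

step 1 propose(0,'q'): —
step 2 deliver 0→1: 1={back,v=0,log=q}
step 3 deliver 1→0: 0={prim,v=0,log=q}
step 4 timeout(1): 1={prim,v=1,log=q}
step 5 deliver 1→0: 0={back,v=1,log=q}
step 6 deliver 0→1: —
step 7 deliver 1→2: 2={back,v=1,log=-}
step 8 deliver 2→1: —
step 9 crash(1): 1={✗prim,v=1,log=q}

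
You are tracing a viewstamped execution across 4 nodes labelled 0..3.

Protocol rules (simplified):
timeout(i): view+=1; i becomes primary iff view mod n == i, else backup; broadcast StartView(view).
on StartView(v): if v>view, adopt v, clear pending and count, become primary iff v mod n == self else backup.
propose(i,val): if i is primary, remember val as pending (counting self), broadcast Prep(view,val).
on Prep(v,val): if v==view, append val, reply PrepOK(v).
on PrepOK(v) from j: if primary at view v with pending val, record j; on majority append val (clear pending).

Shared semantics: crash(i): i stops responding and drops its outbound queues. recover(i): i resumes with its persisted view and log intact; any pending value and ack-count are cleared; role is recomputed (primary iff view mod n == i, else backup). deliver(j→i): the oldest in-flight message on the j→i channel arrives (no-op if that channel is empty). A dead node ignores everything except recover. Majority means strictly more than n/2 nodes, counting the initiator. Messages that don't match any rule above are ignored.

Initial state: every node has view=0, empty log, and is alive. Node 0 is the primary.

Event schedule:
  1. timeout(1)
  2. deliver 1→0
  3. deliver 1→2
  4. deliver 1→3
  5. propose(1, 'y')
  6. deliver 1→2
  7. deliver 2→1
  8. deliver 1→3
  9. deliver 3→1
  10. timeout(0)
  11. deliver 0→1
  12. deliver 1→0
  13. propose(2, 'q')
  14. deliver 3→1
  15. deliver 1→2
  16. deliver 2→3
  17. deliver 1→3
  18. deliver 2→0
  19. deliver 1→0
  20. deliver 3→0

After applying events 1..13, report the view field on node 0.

1. timeout(1):  <1:prim v1 ->
2. deliver 1→0:  <0:back v1 ->
3. deliver 1→2:  <2:back v1 ->
4. deliver 1→3:  <3:back v1 ->
5. propose(1,'y'):  nop
6. deliver 1→2:  <2:back v1 y>
7. deliver 2→1:  nop
8. deliver 1→3:  <3:back v1 y>
9. deliver 3→1:  <1:prim v1 y>
10. timeout(0):  <0:back v2 ->
11. deliver 0→1:  <1:back v2 y>
12. deliver 1→0:  nop
13. propose(2,'q'):  nop

2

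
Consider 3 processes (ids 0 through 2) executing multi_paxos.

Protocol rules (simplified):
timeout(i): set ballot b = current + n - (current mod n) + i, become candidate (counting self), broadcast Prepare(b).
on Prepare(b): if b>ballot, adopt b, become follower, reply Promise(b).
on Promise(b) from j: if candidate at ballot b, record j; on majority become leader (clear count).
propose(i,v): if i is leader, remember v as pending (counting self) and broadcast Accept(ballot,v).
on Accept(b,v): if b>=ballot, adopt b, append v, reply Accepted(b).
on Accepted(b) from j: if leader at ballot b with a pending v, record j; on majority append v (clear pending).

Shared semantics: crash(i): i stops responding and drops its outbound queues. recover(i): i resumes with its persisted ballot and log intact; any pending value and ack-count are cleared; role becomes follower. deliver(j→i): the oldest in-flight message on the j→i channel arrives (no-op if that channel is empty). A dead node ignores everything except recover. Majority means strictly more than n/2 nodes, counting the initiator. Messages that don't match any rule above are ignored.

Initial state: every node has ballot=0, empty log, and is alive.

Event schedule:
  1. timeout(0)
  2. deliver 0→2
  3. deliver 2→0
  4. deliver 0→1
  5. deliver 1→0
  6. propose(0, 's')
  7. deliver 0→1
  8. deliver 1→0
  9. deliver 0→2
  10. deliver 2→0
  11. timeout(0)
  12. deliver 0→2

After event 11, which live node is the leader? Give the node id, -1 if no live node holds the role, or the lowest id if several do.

[1] timeout(0) → N0(cand b3 [-])
[2] deliver 0→2 → N2(foll b3 [-])
[3] deliver 2→0 → N0(lead b3 [-])
[4] deliver 0→1 → N1(foll b3 [-])
[5] deliver 1→0 → ∅
[6] propose(0,'s') → ∅
[7] deliver 0→1 → N1(foll b3 [s])
[8] deliver 1→0 → N0(lead b3 [s])
[9] deliver 0→2 → N2(foll b3 [s])
[10] deliver 2→0 → ∅
[11] timeout(0) → N0(cand b6 [s])

-1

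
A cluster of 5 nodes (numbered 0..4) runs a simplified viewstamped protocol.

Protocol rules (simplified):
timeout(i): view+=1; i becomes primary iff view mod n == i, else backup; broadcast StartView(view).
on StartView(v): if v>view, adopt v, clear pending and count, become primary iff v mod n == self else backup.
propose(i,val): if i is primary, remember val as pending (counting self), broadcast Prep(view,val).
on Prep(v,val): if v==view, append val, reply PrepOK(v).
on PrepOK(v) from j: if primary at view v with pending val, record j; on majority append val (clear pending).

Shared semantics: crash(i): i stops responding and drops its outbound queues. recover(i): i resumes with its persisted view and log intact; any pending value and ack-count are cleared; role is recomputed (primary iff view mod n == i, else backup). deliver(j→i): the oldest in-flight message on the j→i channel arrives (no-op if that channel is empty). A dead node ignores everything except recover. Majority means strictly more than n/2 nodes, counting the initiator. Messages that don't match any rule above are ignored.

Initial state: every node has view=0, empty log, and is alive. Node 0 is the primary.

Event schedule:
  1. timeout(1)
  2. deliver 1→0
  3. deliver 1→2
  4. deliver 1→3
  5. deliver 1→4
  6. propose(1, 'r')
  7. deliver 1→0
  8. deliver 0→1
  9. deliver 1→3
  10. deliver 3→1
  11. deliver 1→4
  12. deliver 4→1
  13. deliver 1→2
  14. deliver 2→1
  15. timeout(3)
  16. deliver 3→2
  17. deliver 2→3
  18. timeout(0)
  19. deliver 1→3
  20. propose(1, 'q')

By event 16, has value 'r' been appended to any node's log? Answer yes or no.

yes

step 1 timeout(1): 1={prim,v=1,log=-}
step 2 deliver 1→0: 0={back,v=1,log=-}
step 3 deliver 1→2: 2={back,v=1,log=-}
step 4 deliver 1→3: 3={back,v=1,log=-}
step 5 deliver 1→4: 4={back,v=1,log=-}
step 6 propose(1,'r'): —
step 7 deliver 1→0: 0={back,v=1,log=r}
step 8 deliver 0→1: —
step 9 deliver 1→3: 3={back,v=1,log=r}
step 10 deliver 3→1: 1={prim,v=1,log=r}
step 11 deliver 1→4: 4={back,v=1,log=r}
step 12 deliver 4→1: —
step 13 deliver 1→2: 2={back,v=1,log=r}
step 14 deliver 2→1: —
step 15 timeout(3): 3={back,v=2,log=r}
step 16 deliver 3→2: 2={prim,v=2,log=r}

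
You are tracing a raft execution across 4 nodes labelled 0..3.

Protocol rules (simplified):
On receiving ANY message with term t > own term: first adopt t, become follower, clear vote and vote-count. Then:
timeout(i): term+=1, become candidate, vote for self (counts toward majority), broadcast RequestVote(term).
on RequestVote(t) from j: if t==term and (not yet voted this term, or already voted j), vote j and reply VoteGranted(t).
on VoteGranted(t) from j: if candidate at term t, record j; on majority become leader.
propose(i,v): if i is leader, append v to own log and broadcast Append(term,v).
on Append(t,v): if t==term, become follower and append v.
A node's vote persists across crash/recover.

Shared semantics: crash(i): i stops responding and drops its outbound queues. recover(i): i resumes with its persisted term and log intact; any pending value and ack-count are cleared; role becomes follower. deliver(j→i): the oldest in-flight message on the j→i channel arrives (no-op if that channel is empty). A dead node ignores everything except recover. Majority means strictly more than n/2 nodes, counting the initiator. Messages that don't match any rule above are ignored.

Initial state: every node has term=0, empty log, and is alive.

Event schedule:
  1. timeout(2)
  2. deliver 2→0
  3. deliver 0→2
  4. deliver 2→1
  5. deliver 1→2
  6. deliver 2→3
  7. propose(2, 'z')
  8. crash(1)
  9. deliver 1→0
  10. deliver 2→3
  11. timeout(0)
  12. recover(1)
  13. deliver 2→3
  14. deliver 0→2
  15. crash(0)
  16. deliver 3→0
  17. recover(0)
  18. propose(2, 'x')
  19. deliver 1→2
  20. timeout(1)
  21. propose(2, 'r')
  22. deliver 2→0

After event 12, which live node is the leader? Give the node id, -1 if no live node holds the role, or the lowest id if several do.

step 1 timeout(2): 2={cand,t=1,log=-}
step 2 deliver 2→0: 0={foll,t=1,log=-}
step 3 deliver 0→2: —
step 4 deliver 2→1: 1={foll,t=1,log=-}
step 5 deliver 1→2: 2={lead,t=1,log=-}
step 6 deliver 2→3: 3={foll,t=1,log=-}
step 7 propose(2,'z'): 2={lead,t=1,log=z}
step 8 crash(1): 1={✗foll,t=1,log=-}
step 9 deliver 1→0: —
step 10 deliver 2→3: 3={foll,t=1,log=z}
step 11 timeout(0): 0={cand,t=2,log=-}
step 12 recover(1): 1={foll,t=1,log=-}

2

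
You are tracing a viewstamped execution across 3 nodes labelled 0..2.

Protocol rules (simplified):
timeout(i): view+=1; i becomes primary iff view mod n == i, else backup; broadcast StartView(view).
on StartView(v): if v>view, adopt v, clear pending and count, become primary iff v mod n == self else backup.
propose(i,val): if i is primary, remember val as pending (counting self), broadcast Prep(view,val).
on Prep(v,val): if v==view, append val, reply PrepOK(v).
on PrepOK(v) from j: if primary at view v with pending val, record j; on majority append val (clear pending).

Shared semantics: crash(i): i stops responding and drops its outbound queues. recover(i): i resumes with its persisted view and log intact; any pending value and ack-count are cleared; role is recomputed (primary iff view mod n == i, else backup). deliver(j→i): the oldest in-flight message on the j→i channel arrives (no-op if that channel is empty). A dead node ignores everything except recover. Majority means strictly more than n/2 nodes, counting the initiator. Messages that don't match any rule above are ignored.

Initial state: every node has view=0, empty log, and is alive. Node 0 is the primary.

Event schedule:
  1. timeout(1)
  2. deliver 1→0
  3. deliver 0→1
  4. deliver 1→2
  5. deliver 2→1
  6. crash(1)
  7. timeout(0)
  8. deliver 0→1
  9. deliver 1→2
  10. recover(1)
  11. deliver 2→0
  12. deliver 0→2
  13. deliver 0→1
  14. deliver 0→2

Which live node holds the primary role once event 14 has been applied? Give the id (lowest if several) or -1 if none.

2

1. timeout(1):  <1:prim v1 ->
2. deliver 1→0:  <0:back v1 ->
3. deliver 0→1:  nop
4. deliver 1→2:  <2:back v1 ->
5. deliver 2→1:  nop
6. crash(1):  <1:✗prim v1 ->
7. timeout(0):  <0:back v2 ->
8. deliver 0→1:  nop
9. deliver 1→2:  nop
10. recover(1):  <1:prim v1 ->
11. deliver 2→0:  nop
12. deliver 0→2:  <2:prim v2 ->
13. deliver 0→1:  <1:back v2 ->
14. deliver 0→2:  nop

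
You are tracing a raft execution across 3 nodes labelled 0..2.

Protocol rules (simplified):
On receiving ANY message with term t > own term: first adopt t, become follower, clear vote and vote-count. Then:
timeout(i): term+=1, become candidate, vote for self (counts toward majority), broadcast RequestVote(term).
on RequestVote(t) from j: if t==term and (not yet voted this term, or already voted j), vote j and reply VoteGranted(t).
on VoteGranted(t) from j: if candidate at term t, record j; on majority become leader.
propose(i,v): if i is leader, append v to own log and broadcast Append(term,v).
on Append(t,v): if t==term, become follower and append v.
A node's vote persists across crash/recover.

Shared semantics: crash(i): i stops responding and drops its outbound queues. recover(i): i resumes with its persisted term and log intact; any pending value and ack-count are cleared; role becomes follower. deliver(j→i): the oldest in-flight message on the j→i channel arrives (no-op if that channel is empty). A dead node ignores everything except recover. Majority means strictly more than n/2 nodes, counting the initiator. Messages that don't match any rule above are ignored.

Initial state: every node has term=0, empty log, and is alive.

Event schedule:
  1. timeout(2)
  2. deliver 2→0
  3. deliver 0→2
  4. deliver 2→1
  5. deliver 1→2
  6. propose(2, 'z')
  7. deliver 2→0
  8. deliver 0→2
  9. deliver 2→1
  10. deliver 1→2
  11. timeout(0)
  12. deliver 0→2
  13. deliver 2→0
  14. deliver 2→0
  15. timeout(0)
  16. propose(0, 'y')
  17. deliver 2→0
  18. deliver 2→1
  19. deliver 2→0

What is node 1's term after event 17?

e1 timeout(2): 2[cand,t=1,-]
e2 deliver 2→0: 0[foll,t=1,-]
e3 deliver 0→2: 2[lead,t=1,-]
e4 deliver 2→1: 1[foll,t=1,-]
e5 deliver 1→2: ·
e6 propose(2,'z'): 2[lead,t=1,z]
e7 deliver 2→0: 0[foll,t=1,z]
e8 deliver 0→2: ·
e9 deliver 2→1: 1[foll,t=1,z]
e10 deliver 1→2: ·
e11 timeout(0): 0[cand,t=2,z]
e12 deliver 0→2: 2[foll,t=2,z]
e13 deliver 2→0: 0[lead,t=2,z]
e14 deliver 2→0: ·
e15 timeout(0): 0[cand,t=3,z]
e16 propose(0,'y'): ·
e17 deliver 2→0: ·

1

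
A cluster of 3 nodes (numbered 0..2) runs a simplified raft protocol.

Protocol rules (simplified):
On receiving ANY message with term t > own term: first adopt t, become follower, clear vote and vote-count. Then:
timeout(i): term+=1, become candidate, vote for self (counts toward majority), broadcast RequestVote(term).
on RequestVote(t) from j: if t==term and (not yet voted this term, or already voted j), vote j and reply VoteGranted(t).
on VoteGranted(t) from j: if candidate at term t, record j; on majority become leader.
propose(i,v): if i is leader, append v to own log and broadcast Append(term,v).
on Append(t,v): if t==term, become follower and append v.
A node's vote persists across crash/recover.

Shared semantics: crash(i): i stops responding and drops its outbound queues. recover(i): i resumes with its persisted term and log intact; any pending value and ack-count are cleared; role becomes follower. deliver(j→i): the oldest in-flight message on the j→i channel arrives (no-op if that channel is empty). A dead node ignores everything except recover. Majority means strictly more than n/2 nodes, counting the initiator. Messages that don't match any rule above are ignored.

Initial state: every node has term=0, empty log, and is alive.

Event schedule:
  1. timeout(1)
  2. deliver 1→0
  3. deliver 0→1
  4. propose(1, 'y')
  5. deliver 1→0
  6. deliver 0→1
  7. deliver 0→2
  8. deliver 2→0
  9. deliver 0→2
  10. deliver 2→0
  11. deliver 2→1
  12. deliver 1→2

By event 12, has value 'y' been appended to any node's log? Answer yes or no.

yes

step 1 timeout(1): 1={cand,t=1,log=-}
step 2 deliver 1→0: 0={foll,t=1,log=-}
step 3 deliver 0→1: 1={lead,t=1,log=-}
step 4 propose(1,'y'): 1={lead,t=1,log=y}
step 5 deliver 1→0: 0={foll,t=1,log=y}
step 6 deliver 0→1: —
step 7 deliver 0→2: —
step 8 deliver 2→0: —
step 9 deliver 0→2: —
step 10 deliver 2→0: —
step 11 deliver 2→1: —
step 12 deliver 1→2: 2={foll,t=1,log=-}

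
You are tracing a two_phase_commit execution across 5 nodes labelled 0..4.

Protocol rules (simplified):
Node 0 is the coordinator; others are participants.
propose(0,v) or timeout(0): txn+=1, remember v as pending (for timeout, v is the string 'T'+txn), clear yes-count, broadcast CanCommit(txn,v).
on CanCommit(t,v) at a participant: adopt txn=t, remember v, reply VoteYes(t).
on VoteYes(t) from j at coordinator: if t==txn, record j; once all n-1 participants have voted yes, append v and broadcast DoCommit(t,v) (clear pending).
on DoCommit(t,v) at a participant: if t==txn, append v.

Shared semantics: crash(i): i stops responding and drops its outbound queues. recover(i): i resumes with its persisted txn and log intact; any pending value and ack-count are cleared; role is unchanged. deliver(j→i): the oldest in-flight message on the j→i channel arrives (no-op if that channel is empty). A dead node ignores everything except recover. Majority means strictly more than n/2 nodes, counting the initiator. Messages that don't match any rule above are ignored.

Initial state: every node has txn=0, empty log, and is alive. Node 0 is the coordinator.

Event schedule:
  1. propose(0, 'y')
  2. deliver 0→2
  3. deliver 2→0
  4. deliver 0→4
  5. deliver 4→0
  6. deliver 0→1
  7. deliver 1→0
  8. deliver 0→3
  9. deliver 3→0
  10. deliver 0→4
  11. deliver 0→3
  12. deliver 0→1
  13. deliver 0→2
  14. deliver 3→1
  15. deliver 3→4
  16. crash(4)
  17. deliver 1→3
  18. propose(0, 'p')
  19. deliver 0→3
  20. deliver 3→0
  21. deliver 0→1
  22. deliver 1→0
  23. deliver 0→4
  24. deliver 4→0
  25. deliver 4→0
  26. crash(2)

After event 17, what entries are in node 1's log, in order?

y

1. propose(0,'y'):  <0:coor t1 ->
2. deliver 0→2:  <2:part t1 ->
3. deliver 2→0:  nop
4. deliver 0→4:  <4:part t1 ->
5. deliver 4→0:  nop
6. deliver 0→1:  <1:part t1 ->
7. deliver 1→0:  nop
8. deliver 0→3:  <3:part t1 ->
9. deliver 3→0:  <0:coor t1 y>
10. deliver 0→4:  <4:part t1 y>
11. deliver 0→3:  <3:part t1 y>
12. deliver 0→1:  <1:part t1 y>
13. deliver 0→2:  <2:part t1 y>
14. deliver 3→1:  nop
15. deliver 3→4:  nop
16. crash(4):  <4:✗part t1 y>
17. deliver 1→3:  nop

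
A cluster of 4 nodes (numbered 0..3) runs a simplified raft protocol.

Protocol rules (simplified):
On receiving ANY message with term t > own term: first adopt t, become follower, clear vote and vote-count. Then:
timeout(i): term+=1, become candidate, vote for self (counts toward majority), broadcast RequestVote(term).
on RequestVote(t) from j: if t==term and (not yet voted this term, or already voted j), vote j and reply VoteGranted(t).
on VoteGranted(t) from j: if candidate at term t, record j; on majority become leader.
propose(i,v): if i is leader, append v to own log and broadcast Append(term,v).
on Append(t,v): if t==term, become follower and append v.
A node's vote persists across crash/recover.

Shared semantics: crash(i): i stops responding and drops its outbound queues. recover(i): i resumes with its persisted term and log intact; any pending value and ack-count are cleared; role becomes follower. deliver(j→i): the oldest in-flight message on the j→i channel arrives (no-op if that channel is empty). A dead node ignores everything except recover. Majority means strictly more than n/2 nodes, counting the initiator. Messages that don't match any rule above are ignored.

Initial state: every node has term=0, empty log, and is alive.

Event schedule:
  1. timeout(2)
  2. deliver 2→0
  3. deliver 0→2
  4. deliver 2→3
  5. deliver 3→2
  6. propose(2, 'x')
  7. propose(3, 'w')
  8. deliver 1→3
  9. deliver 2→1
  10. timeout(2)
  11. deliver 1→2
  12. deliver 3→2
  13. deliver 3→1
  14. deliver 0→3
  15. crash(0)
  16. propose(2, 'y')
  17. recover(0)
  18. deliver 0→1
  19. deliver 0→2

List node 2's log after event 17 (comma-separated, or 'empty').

x

e1 timeout(2): 2[cand,t=1,-]
e2 deliver 2→0: 0[foll,t=1,-]
e3 deliver 0→2: ·
e4 deliver 2→3: 3[foll,t=1,-]
e5 deliver 3→2: 2[lead,t=1,-]
e6 propose(2,'x'): 2[lead,t=1,x]
e7 propose(3,'w'): ·
e8 deliver 1→3: ·
e9 deliver 2→1: 1[foll,t=1,-]
e10 timeout(2): 2[cand,t=2,x]
e11 deliver 1→2: ·
e12 deliver 3→2: ·
e13 deliver 3→1: ·
e14 deliver 0→3: ·
e15 crash(0): 0[✗foll,t=1,-]
e16 propose(2,'y'): ·
e17 recover(0): 0[foll,t=1,-]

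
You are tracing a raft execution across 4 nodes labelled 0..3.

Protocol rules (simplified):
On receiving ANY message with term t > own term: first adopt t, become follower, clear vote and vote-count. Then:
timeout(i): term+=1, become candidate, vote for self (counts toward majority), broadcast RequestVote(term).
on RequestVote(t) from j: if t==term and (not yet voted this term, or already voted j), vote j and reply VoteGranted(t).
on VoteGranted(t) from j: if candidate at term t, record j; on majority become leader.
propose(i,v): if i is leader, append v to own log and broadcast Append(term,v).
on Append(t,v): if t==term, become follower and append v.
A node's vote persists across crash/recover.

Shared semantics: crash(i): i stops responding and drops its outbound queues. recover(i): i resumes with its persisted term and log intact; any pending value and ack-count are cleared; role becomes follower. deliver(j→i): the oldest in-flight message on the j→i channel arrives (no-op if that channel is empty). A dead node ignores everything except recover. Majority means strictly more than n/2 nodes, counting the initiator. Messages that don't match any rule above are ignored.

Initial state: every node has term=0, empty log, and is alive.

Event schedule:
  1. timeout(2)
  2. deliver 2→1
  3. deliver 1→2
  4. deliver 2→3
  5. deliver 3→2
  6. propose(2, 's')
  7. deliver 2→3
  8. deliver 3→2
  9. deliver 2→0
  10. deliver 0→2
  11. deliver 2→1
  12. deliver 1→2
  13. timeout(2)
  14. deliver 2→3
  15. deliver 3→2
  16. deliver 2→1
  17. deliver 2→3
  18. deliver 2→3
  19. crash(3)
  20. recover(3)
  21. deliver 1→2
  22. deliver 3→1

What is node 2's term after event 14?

step 1 timeout(2): 2={cand,t=1,log=-}
step 2 deliver 2→1: 1={foll,t=1,log=-}
step 3 deliver 1→2: —
step 4 deliver 2→3: 3={foll,t=1,log=-}
step 5 deliver 3→2: 2={lead,t=1,log=-}
step 6 propose(2,'s'): 2={lead,t=1,log=s}
step 7 deliver 2→3: 3={foll,t=1,log=s}
step 8 deliver 3→2: —
step 9 deliver 2→0: 0={foll,t=1,log=-}
step 10 deliver 0→2: —
step 11 deliver 2→1: 1={foll,t=1,log=s}
step 12 deliver 1→2: —
step 13 timeout(2): 2={cand,t=2,log=s}
step 14 deliver 2→3: 3={foll,t=2,log=s}

2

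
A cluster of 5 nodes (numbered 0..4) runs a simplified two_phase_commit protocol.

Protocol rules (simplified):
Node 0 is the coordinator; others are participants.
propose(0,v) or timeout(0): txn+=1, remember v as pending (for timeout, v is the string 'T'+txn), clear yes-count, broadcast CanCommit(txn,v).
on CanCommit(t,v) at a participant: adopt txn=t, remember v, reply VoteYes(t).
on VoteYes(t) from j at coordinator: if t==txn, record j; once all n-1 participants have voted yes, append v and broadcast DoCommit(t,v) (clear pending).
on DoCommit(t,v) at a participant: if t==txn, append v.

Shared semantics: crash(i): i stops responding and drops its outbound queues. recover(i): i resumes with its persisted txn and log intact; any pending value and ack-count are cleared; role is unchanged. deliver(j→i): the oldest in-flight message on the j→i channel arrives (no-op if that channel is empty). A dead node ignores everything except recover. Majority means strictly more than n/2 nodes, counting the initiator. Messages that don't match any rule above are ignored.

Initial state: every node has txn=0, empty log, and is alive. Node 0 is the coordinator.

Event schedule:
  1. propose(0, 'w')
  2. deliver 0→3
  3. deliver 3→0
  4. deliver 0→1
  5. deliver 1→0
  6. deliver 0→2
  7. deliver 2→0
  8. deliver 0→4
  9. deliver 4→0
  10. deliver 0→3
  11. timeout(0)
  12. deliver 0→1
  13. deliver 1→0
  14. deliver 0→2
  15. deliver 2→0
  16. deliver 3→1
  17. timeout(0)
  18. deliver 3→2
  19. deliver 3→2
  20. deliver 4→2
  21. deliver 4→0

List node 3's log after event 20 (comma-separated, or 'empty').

w

1. propose(0,'w'):  <0:coor t1 ->
2. deliver 0→3:  <3:part t1 ->
3. deliver 3→0:  nop
4. deliver 0→1:  <1:part t1 ->
5. deliver 1→0:  nop
6. deliver 0→2:  <2:part t1 ->
7. deliver 2→0:  nop
8. deliver 0→4:  <4:part t1 ->
9. deliver 4→0:  <0:coor t1 w>
10. deliver 0→3:  <3:part t1 w>
11. timeout(0):  <0:coor t2 w>
12. deliver 0→1:  <1:part t1 w>
13. deliver 1→0:  nop
14. deliver 0→2:  <2:part t1 w>
15. deliver 2→0:  nop
16. deliver 3→1:  nop
17. timeout(0):  <0:coor t3 w>
18. deliver 3→2:  nop
19. deliver 3→2:  nop
20. deliver 4→2:  nop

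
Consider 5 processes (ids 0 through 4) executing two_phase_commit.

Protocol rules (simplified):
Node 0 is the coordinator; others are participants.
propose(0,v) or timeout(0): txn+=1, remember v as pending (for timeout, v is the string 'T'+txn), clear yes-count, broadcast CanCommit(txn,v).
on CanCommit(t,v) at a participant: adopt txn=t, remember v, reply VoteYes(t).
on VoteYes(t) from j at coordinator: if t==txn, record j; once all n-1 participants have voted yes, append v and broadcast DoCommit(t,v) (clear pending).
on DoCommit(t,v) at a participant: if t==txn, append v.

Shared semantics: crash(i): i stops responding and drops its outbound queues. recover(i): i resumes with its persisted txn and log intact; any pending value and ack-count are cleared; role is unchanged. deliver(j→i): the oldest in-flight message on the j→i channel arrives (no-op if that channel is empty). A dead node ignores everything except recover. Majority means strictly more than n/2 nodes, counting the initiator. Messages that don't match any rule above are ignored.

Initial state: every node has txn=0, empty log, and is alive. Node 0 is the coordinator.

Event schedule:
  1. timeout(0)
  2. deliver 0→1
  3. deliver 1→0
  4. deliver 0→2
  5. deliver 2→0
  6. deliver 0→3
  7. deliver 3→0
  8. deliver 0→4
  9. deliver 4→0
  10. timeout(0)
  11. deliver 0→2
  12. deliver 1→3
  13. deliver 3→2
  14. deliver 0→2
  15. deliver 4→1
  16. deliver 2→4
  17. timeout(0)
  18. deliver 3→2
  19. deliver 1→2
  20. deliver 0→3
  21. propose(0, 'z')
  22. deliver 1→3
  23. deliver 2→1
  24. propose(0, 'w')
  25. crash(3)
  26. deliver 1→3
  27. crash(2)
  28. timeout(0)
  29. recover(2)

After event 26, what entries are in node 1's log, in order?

step 1 timeout(0): 0={coor,t=1,log=-}
step 2 deliver 0→1: 1={part,t=1,log=-}
step 3 deliver 1→0: —
step 4 deliver 0→2: 2={part,t=1,log=-}
step 5 deliver 2→0: —
step 6 deliver 0→3: 3={part,t=1,log=-}
step 7 deliver 3→0: —
step 8 deliver 0→4: 4={part,t=1,log=-}
step 9 deliver 4→0: 0={coor,t=1,log=T1}
step 10 timeout(0): 0={coor,t=2,log=T1}
step 11 deliver 0→2: 2={part,t=1,log=T1}
step 12 deliver 1→3: —
step 13 deliver 3→2: —
step 14 deliver 0→2: 2={part,t=2,log=T1}
step 15 deliver 4→1: —
step 16 deliver 2→4: —
step 17 timeout(0): 0={coor,t=3,log=T1}
step 18 deliver 3→2: —
step 19 deliver 1→2: —
step 20 deliver 0→3: 3={part,t=1,log=T1}
step 21 propose(0,'z'): 0={coor,t=4,log=T1}
step 22 deliver 1→3: —
step 23 deliver 2→1: —
step 24 propose(0,'w'): 0={coor,t=5,log=T1}
step 25 crash(3): 3={✗part,t=1,log=T1}
step 26 deliver 1→3: —

empty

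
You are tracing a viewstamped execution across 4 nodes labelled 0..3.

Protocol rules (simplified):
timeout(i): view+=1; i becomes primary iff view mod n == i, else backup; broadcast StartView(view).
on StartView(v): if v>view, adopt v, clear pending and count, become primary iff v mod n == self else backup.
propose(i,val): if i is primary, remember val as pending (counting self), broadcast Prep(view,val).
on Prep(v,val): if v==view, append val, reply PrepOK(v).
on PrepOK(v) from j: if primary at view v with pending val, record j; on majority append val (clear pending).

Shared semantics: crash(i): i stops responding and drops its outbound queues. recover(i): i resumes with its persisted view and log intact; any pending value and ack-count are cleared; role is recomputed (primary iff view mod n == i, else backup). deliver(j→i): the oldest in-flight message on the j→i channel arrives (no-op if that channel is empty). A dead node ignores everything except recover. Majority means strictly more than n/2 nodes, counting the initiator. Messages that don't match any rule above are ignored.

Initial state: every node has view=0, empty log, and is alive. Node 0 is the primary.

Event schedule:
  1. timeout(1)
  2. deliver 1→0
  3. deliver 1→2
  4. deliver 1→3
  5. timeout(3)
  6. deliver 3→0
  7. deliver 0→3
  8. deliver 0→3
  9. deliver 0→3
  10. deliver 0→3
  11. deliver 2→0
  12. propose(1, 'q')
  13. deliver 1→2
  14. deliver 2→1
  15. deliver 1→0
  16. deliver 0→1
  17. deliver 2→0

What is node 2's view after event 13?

1. timeout(1):  <1:prim v1 ->
2. deliver 1→0:  <0:back v1 ->
3. deliver 1→2:  <2:back v1 ->
4. deliver 1→3:  <3:back v1 ->
5. timeout(3):  <3:back v2 ->
6. deliver 3→0:  <0:back v2 ->
7. deliver 0→3:  nop
8. deliver 0→3:  nop
9. deliver 0→3:  nop
10. deliver 0→3:  nop
11. deliver 2→0:  nop
12. propose(1,'q'):  nop
13. deliver 1→2:  <2:back v1 q>

1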